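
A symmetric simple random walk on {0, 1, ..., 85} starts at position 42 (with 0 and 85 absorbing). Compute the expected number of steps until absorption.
E[τ | X_0 = 42] = 1806

Let v_k = E[τ | X_0 = k]. Boundary: v_0 = v_85 = 0. Recurrence: v_k = 1 + (v_{k-1} + v_{k+1})/2 for 1 ≤ k ≤ 84. The particular solution to v_k − (v_{k-1} + v_{k+1})/2 = 1 is v_k = −k^2. Adding homogeneous solution A + B k and matching boundaries gives v_k = k (85 − k). Substituting k = 42: v_42 = 42 · 43 = 1806.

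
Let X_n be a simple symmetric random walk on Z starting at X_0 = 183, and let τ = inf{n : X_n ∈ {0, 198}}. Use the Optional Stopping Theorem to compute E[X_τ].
E[X_τ] = 183

X_n is a martingale and τ is a bounded-mean stopping time (indeed τ is finite a.s. with bounded expectation since the walk is in a bounded region). By the OST, E[X_τ] = E[X_0] = 183. Equivalently: E[X_τ] = 198 · P(hit 198 first) + 0 · P(hit 0 first) = 198 · (183/198) = 183.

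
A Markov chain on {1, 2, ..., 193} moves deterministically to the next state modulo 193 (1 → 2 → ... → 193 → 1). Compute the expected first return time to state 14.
E[T_14 | X_0 = 14] = 193

The chain cycles deterministically, so starting at state 14 it returns in exactly 193 steps. Equivalently, the stationary distribution is uniform π_j = 1/193 for every state j, so by Kac's formula E[T_14] = 1/π_14 = 193.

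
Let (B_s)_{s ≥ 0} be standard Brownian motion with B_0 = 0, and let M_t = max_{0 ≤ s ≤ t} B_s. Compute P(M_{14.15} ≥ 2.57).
P(M_{14.15} ≥ 2.57) = 2·P(B_{14.15} ≥ 2.57) = 2(1 − Φ(2.57/√14.15)) ≈ 0.4945

By the reflection principle for Brownian motion, P(M_t ≥ a) = 2 · P(B_t ≥ a) for a ≥ 0. Since B_t ~ N(0, t), P(B_t ≥ 2.57) = 1 − Φ(2.57/√t) = 1 − Φ(2.57/√14.15) = 1 − Φ(0.6832). So
  P(M_{14.15} ≥ 2.57) = 2(1 − Φ(0.6832)) ≈ 0.4945.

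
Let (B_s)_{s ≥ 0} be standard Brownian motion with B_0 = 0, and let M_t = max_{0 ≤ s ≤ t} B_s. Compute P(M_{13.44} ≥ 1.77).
P(M_{13.44} ≥ 1.77) = 2·P(B_{13.44} ≥ 1.77) = 2(1 − Φ(1.77/√13.44)) ≈ 0.6292

By the reflection principle for Brownian motion, P(M_t ≥ a) = 2 · P(B_t ≥ a) for a ≥ 0. Since B_t ~ N(0, t), P(B_t ≥ 1.77) = 1 − Φ(1.77/√t) = 1 − Φ(1.77/√13.44) = 1 − Φ(0.4828). So
  P(M_{13.44} ≥ 1.77) = 2(1 − Φ(0.4828)) ≈ 0.6292.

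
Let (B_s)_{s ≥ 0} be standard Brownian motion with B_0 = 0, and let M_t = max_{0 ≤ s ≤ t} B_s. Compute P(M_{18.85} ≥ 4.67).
P(M_{18.85} ≥ 4.67) = 2·P(B_{18.85} ≥ 4.67) = 2(1 − Φ(4.67/√18.85)) ≈ 0.2821

By the reflection principle for Brownian motion, P(M_t ≥ a) = 2 · P(B_t ≥ a) for a ≥ 0. Since B_t ~ N(0, t), P(B_t ≥ 4.67) = 1 − Φ(4.67/√t) = 1 − Φ(4.67/√18.85) = 1 − Φ(1.0756). So
  P(M_{18.85} ≥ 4.67) = 2(1 − Φ(1.0756)) ≈ 0.2821.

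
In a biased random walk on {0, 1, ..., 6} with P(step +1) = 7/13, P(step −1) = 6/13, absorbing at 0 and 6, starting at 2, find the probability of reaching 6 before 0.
P(hit 6 before 0) = (1 − (6/7)^2) / (1 − (6/7)^6) = 2401/5461

Let u_k denote P(reach 6 before 0 | start at k). Boundary: u_0 = 0, u_6 = 1. Recurrence: u_k = 7/13·u_{k+1} + 6/13·u_{k-1} for 1 ≤ k ≤ 5. Try u_k = A + B·r^k with r = q/p = (6/13)/(7/13) = 6/7. Substitution satisfies the recurrence; boundary conditions give:
  u_k = (1 − r^k) / (1 − r^N) = (1 − (6/7)^2) / (1 − (6/7)^6) = 2401/5461.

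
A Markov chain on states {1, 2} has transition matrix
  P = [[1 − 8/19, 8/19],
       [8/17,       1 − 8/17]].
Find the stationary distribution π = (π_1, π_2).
π_1 = 19/36, π_2 = 17/36

Solve πP = π with π_1 + π_2 = 1. From πP = π: π_1 · (1 − 8/19) + π_2 · 8/17 = π_1 ⇒ π_2 · 8/17 = π_1 · 8/19 ⇒ π_2/π_1 = (8/19)/(8/17) = 17/19. Together with π_1 + π_2 = 1:
  π_1 = (8/17)/(8/19 + 8/17) = (8/17)/(288/323) = 19/36,
  π_2 = (8/19)/(8/19 + 8/17) = (8/19)/(288/323) = 17/36.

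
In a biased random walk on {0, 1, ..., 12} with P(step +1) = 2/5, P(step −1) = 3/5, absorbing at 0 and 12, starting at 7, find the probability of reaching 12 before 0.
P(hit 12 before 0) = (1 − (3/2)^7) / (1 − (3/2)^12) = 65888/527345

Let u_k denote P(reach 12 before 0 | start at k). Boundary: u_0 = 0, u_12 = 1. Recurrence: u_k = 2/5·u_{k+1} + 3/5·u_{k-1} for 1 ≤ k ≤ 11. Try u_k = A + B·r^k with r = q/p = (3/5)/(2/5) = 3/2. Substitution satisfies the recurrence; boundary conditions give:
  u_k = (1 − r^k) / (1 − r^N) = (1 − (3/2)^7) / (1 − (3/2)^12) = 65888/527345.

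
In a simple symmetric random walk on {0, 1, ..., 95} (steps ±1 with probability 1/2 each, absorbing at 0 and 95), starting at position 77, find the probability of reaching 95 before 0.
P(hit 95 before 0) = 77/95

Let u_k = P(hit 95 before 0 | start at k). Then u_0 = 0, u_95 = 1, and u_k = u_{k-1}/2 + u_{k+1}/2 for 1 ≤ k ≤ 94. This harmonic recurrence is solved by u_k = k/95, giving u_77 = 77/95.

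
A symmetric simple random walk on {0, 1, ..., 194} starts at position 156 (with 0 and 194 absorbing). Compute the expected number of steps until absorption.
E[τ | X_0 = 156] = 5928

Let v_k = E[τ | X_0 = k]. Boundary: v_0 = v_194 = 0. Recurrence: v_k = 1 + (v_{k-1} + v_{k+1})/2 for 1 ≤ k ≤ 193. The particular solution to v_k − (v_{k-1} + v_{k+1})/2 = 1 is v_k = −k^2. Adding homogeneous solution A + B k and matching boundaries gives v_k = k (194 − k). Substituting k = 156: v_156 = 156 · 38 = 5928.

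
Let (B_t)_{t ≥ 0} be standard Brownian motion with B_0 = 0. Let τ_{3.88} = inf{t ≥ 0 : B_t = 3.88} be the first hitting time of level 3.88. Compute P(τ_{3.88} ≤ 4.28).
P(τ_{3.88} ≤ 4.28) = 2(1 − Φ(3.88/√4.28)) = 2(1 − Φ(1.8755)) ≈ 0.0607

By the reflection principle for standard BM, P(τ_b ≤ t) = 2 · P(B_t ≥ b). Since B_t ~ N(0, t), P(B_t ≥ 3.88) = 1 − Φ(3.88/√t) = 1 − Φ(3.88/√4.28) = 1 − Φ(1.8755) ≈ 0.03036. Doubling: P(τ_{3.88} ≤ 4.28) ≈ 2 · 0.03036 = 0.06072 ≈ 0.0607.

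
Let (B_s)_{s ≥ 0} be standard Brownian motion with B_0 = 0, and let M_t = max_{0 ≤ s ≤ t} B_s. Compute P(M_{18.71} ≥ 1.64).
P(M_{18.71} ≥ 1.64) = 2·P(B_{18.71} ≥ 1.64) = 2(1 − Φ(1.64/√18.71)) ≈ 0.7046

By the reflection principle for Brownian motion, P(M_t ≥ a) = 2 · P(B_t ≥ a) for a ≥ 0. Since B_t ~ N(0, t), P(B_t ≥ 1.64) = 1 − Φ(1.64/√t) = 1 − Φ(1.64/√18.71) = 1 − Φ(0.3791). So
  P(M_{18.71} ≥ 1.64) = 2(1 − Φ(0.3791)) ≈ 0.7046.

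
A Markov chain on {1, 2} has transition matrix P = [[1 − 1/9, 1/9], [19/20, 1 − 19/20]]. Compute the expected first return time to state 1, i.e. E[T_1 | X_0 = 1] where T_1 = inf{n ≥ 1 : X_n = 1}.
E[T_1 | X_0 = 1] = 1/π_1 = 191/171

For an irreducible recurrent Markov chain with stationary distribution π, E[T_i | X_0 = i] = 1/π_i (Kac's formula). Here π_1 = (19/20)/(1/9 + 19/20) = (19/20)/(191/180) = 171/191, so E[T_1 | X_0 = 1] = 1/π_1 = (1/9 + 19/20)/(19/20) = (191/180)/(19/20) = 191/171.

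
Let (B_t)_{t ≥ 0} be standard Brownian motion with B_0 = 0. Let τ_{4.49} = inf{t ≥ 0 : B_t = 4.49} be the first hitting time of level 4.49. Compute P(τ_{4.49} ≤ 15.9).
P(τ_{4.49} ≤ 15.9) = 2(1 − Φ(4.49/√15.9)) = 2(1 − Φ(1.1260)) ≈ 0.2602

By the reflection principle for standard BM, P(τ_b ≤ t) = 2 · P(B_t ≥ b). Since B_t ~ N(0, t), P(B_t ≥ 4.49) = 1 − Φ(4.49/√t) = 1 − Φ(4.49/√15.9) = 1 − Φ(1.1260) ≈ 0.13008. Doubling: P(τ_{4.49} ≤ 15.9) ≈ 2 · 0.13008 = 0.26016 ≈ 0.2602.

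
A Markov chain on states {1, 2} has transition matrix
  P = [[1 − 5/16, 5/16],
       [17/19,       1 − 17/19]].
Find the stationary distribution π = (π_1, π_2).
π_1 = 272/367, π_2 = 95/367

Solve πP = π with π_1 + π_2 = 1. From πP = π: π_1 · (1 − 5/16) + π_2 · 17/19 = π_1 ⇒ π_2 · 17/19 = π_1 · 5/16 ⇒ π_2/π_1 = (5/16)/(17/19) = 95/272. Together with π_1 + π_2 = 1:
  π_1 = (17/19)/(5/16 + 17/19) = (17/19)/(367/304) = 272/367,
  π_2 = (5/16)/(5/16 + 17/19) = (5/16)/(367/304) = 95/367.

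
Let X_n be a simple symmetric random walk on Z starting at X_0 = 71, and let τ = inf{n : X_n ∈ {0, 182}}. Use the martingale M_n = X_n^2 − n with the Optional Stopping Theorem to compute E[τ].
E[τ] = 7881

M_n = X_n^2 − n is a martingale (since E[X_{n+1}^2 | F_n] = X_n^2 + 1). By OST (τ has finite mean in a bounded region), E[M_τ] = E[M_0] = X_0^2 − 0 = 71^2 = 5041. Also E[M_τ] = E[X_τ^2] − E[τ]. The walk exits at 0 or 182, with P(hit 182 first) = 71/182, so E[X_τ^2] = 182^2 · 71/182 + 0 = 12922. Thus E[τ] = E[X_τ^2] − E[M_τ] = 12922 − 5041 = 7881 = 71(182 − 71) = 7881.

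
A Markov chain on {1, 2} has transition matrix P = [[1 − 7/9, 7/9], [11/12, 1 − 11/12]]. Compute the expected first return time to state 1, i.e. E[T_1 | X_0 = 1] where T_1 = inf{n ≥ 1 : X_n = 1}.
E[T_1 | X_0 = 1] = 1/π_1 = 61/33

For an irreducible recurrent Markov chain with stationary distribution π, E[T_i | X_0 = i] = 1/π_i (Kac's formula). Here π_1 = (11/12)/(7/9 + 11/12) = (11/12)/(61/36) = 33/61, so E[T_1 | X_0 = 1] = 1/π_1 = (7/9 + 11/12)/(11/12) = (61/36)/(11/12) = 61/33.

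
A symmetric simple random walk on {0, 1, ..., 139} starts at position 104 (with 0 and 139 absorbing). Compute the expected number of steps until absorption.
E[τ | X_0 = 104] = 3640

Let v_k = E[τ | X_0 = k]. Boundary: v_0 = v_139 = 0. Recurrence: v_k = 1 + (v_{k-1} + v_{k+1})/2 for 1 ≤ k ≤ 138. The particular solution to v_k − (v_{k-1} + v_{k+1})/2 = 1 is v_k = −k^2. Adding homogeneous solution A + B k and matching boundaries gives v_k = k (139 − k). Substituting k = 104: v_104 = 104 · 35 = 3640.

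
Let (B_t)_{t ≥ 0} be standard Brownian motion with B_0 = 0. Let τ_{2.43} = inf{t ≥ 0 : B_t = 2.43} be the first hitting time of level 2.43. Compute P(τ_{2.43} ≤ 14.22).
P(τ_{2.43} ≤ 14.22) = 2(1 − Φ(2.43/√14.22)) = 2(1 − Φ(0.6444)) ≈ 0.5193

By the reflection principle for standard BM, P(τ_b ≤ t) = 2 · P(B_t ≥ b). Since B_t ~ N(0, t), P(B_t ≥ 2.43) = 1 − Φ(2.43/√t) = 1 − Φ(2.43/√14.22) = 1 − Φ(0.6444) ≈ 0.25966. Doubling: P(τ_{2.43} ≤ 14.22) ≈ 2 · 0.25966 = 0.51932 ≈ 0.5193.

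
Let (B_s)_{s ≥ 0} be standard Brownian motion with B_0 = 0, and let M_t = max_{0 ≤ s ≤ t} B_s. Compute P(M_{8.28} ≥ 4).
P(M_{8.28} ≥ 4) = 2·P(B_{8.28} ≥ 4) = 2(1 − Φ(4/√8.28)) ≈ 0.1645

By the reflection principle for Brownian motion, P(M_t ≥ a) = 2 · P(B_t ≥ a) for a ≥ 0. Since B_t ~ N(0, t), P(B_t ≥ 4) = 1 − Φ(4/√t) = 1 − Φ(4/√8.28) = 1 − Φ(1.3901). So
  P(M_{8.28} ≥ 4) = 2(1 − Φ(1.3901)) ≈ 0.1645.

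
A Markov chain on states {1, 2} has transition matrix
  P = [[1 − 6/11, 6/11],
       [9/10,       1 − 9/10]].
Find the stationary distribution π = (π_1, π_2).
π_1 = 33/53, π_2 = 20/53

Solve πP = π with π_1 + π_2 = 1. From πP = π: π_1 · (1 − 6/11) + π_2 · 9/10 = π_1 ⇒ π_2 · 9/10 = π_1 · 6/11 ⇒ π_2/π_1 = (6/11)/(9/10) = 20/33. Together with π_1 + π_2 = 1:
  π_1 = (9/10)/(6/11 + 9/10) = (9/10)/(159/110) = 33/53,
  π_2 = (6/11)/(6/11 + 9/10) = (6/11)/(159/110) = 20/53.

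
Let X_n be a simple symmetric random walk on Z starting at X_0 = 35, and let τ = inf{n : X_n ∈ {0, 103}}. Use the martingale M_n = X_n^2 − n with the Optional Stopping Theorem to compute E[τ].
E[τ] = 2380

M_n = X_n^2 − n is a martingale (since E[X_{n+1}^2 | F_n] = X_n^2 + 1). By OST (τ has finite mean in a bounded region), E[M_τ] = E[M_0] = X_0^2 − 0 = 35^2 = 1225. Also E[M_τ] = E[X_τ^2] − E[τ]. The walk exits at 0 or 103, with P(hit 103 first) = 35/103, so E[X_τ^2] = 103^2 · 35/103 + 0 = 3605. Thus E[τ] = E[X_τ^2] − E[M_τ] = 3605 − 1225 = 2380 = 35(103 − 35) = 2380.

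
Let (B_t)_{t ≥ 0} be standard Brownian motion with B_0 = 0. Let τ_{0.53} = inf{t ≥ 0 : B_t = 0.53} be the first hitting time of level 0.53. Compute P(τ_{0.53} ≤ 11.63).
P(τ_{0.53} ≤ 11.63) = 2(1 − Φ(0.53/√11.63)) = 2(1 − Φ(0.1554)) ≈ 0.8765

By the reflection principle for standard BM, P(τ_b ≤ t) = 2 · P(B_t ≥ b). Since B_t ~ N(0, t), P(B_t ≥ 0.53) = 1 − Φ(0.53/√t) = 1 − Φ(0.53/√11.63) = 1 − Φ(0.1554) ≈ 0.43825. Doubling: P(τ_{0.53} ≤ 11.63) ≈ 2 · 0.43825 = 0.87650 ≈ 0.8765.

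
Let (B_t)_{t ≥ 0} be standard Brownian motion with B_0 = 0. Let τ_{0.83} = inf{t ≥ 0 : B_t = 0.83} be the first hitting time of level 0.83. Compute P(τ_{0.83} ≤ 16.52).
P(τ_{0.83} ≤ 16.52) = 2(1 − Φ(0.83/√16.52)) = 2(1 − Φ(0.2042)) ≈ 0.8382

By the reflection principle for standard BM, P(τ_b ≤ t) = 2 · P(B_t ≥ b). Since B_t ~ N(0, t), P(B_t ≥ 0.83) = 1 − Φ(0.83/√t) = 1 − Φ(0.83/√16.52) = 1 − Φ(0.2042) ≈ 0.41910. Doubling: P(τ_{0.83} ≤ 16.52) ≈ 2 · 0.41910 = 0.83820 ≈ 0.8382.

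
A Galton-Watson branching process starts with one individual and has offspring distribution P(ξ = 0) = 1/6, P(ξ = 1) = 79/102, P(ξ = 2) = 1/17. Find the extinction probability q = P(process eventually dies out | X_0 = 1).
q = 1

Mean offspring μ = 0·1/6 + 1·79/102 + 2·1/17 = 91/102 ≤ 1. For μ ≤ 1 with offspring not concentrated at 1, the Galton-Watson process goes extinct almost surely, so q = 1.
(Algebraic check: The pgf is f(s) = 1/6 + 79/102·s + 1/17·s². The extinction probability q is the smallest fixed point of f in [0, 1]. Setting s = f(s):
  1/17·s² + (79/102 − 1)·s + 1/6 = 0
  1/17·s² − (1/6 + 1/17)·s + 1/6 = 0
which factors as (s − 1)·(1/17·s − 1/6) = 0, giving roots s = 1 and s = (1/6)/(1/17) = 17/6. Since 17/6 ≥ 1, the smallest root in [0, 1] is s = 1.)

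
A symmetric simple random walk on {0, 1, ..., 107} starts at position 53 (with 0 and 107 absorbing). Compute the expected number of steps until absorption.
E[τ | X_0 = 53] = 2862

Let v_k = E[τ | X_0 = k]. Boundary: v_0 = v_107 = 0. Recurrence: v_k = 1 + (v_{k-1} + v_{k+1})/2 for 1 ≤ k ≤ 106. The particular solution to v_k − (v_{k-1} + v_{k+1})/2 = 1 is v_k = −k^2. Adding homogeneous solution A + B k and matching boundaries gives v_k = k (107 − k). Substituting k = 53: v_53 = 53 · 54 = 2862.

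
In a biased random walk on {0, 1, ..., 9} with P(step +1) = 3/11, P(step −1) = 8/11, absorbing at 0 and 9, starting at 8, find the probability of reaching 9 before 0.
P(hit 9 before 0) = (1 − (8/3)^8) / (1 − (8/3)^9) = 10062393/26839609

Let u_k denote P(reach 9 before 0 | start at k). Boundary: u_0 = 0, u_9 = 1. Recurrence: u_k = 3/11·u_{k+1} + 8/11·u_{k-1} for 1 ≤ k ≤ 8. Try u_k = A + B·r^k with r = q/p = (8/11)/(3/11) = 8/3. Substitution satisfies the recurrence; boundary conditions give:
  u_k = (1 − r^k) / (1 − r^N) = (1 − (8/3)^8) / (1 − (8/3)^9) = 10062393/26839609.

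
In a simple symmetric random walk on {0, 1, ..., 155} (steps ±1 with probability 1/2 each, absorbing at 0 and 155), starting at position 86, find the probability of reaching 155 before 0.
P(hit 155 before 0) = 86/155

Let u_k = P(hit 155 before 0 | start at k). Then u_0 = 0, u_155 = 1, and u_k = u_{k-1}/2 + u_{k+1}/2 for 1 ≤ k ≤ 154. This harmonic recurrence is solved by u_k = k/155, giving u_86 = 86/155.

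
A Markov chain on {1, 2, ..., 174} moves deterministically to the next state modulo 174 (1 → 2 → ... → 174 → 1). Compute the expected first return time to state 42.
E[T_42 | X_0 = 42] = 174

The chain cycles deterministically, so starting at state 42 it returns in exactly 174 steps. Equivalently, the stationary distribution is uniform π_j = 1/174 for every state j, so by Kac's formula E[T_42] = 1/π_42 = 174.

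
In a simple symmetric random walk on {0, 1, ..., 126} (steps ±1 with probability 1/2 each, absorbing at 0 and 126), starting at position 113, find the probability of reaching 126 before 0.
P(hit 126 before 0) = 113/126

Let u_k = P(hit 126 before 0 | start at k). Then u_0 = 0, u_126 = 1, and u_k = u_{k-1}/2 + u_{k+1}/2 for 1 ≤ k ≤ 125. This harmonic recurrence is solved by u_k = k/126, giving u_113 = 113/126.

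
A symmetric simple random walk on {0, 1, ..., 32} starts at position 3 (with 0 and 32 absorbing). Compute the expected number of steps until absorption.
E[τ | X_0 = 3] = 87

Let v_k = E[τ | X_0 = k]. Boundary: v_0 = v_32 = 0. Recurrence: v_k = 1 + (v_{k-1} + v_{k+1})/2 for 1 ≤ k ≤ 31. The particular solution to v_k − (v_{k-1} + v_{k+1})/2 = 1 is v_k = −k^2. Adding homogeneous solution A + B k and matching boundaries gives v_k = k (32 − k). Substituting k = 3: v_3 = 3 · 29 = 87.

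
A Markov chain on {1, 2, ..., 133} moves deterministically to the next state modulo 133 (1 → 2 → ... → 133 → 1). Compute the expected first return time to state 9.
E[T_9 | X_0 = 9] = 133

The chain cycles deterministically, so starting at state 9 it returns in exactly 133 steps. Equivalently, the stationary distribution is uniform π_j = 1/133 for every state j, so by Kac's formula E[T_9] = 1/π_9 = 133.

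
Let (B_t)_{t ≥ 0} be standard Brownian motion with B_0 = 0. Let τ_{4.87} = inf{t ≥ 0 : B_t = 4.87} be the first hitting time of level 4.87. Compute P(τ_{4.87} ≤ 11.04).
P(τ_{4.87} ≤ 11.04) = 2(1 − Φ(4.87/√11.04)) = 2(1 − Φ(1.4657)) ≈ 0.1427

By the reflection principle for standard BM, P(τ_b ≤ t) = 2 · P(B_t ≥ b). Since B_t ~ N(0, t), P(B_t ≥ 4.87) = 1 − Φ(4.87/√t) = 1 − Φ(4.87/√11.04) = 1 − Φ(1.4657) ≈ 0.07137. Doubling: P(τ_{4.87} ≤ 11.04) ≈ 2 · 0.07137 = 0.14274 ≈ 0.1427.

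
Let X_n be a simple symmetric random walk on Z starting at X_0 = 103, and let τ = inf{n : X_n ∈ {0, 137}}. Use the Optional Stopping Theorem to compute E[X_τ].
E[X_τ] = 103

X_n is a martingale and τ is a bounded-mean stopping time (indeed τ is finite a.s. with bounded expectation since the walk is in a bounded region). By the OST, E[X_τ] = E[X_0] = 103. Equivalently: E[X_τ] = 137 · P(hit 137 first) + 0 · P(hit 0 first) = 137 · (103/137) = 103.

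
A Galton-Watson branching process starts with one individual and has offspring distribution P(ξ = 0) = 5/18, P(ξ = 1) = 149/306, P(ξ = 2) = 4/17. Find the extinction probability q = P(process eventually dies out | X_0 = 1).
q = 1

Mean offspring μ = 0·5/18 + 1·149/306 + 2·4/17 = 293/306 ≤ 1. For μ ≤ 1 with offspring not concentrated at 1, the Galton-Watson process goes extinct almost surely, so q = 1.
(Algebraic check: The pgf is f(s) = 5/18 + 149/306·s + 4/17·s². The extinction probability q is the smallest fixed point of f in [0, 1]. Setting s = f(s):
  4/17·s² + (149/306 − 1)·s + 5/18 = 0
  4/17·s² − (5/18 + 4/17)·s + 5/18 = 0
which factors as (s − 1)·(4/17·s − 5/18) = 0, giving roots s = 1 and s = (5/18)/(4/17) = 85/72. Since 85/72 ≥ 1, the smallest root in [0, 1] is s = 1.)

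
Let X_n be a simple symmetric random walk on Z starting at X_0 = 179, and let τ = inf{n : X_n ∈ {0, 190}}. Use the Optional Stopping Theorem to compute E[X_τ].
E[X_τ] = 179

X_n is a martingale and τ is a bounded-mean stopping time (indeed τ is finite a.s. with bounded expectation since the walk is in a bounded region). By the OST, E[X_τ] = E[X_0] = 179. Equivalently: E[X_τ] = 190 · P(hit 190 first) + 0 · P(hit 0 first) = 190 · (179/190) = 179.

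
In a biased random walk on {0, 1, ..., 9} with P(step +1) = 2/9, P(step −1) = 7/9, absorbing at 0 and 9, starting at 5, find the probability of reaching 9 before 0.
P(hit 9 before 0) = (1 − (7/2)^5) / (1 − (7/2)^9) = 53680/8070619

Let u_k denote P(reach 9 before 0 | start at k). Boundary: u_0 = 0, u_9 = 1. Recurrence: u_k = 2/9·u_{k+1} + 7/9·u_{k-1} for 1 ≤ k ≤ 8. Try u_k = A + B·r^k with r = q/p = (7/9)/(2/9) = 7/2. Substitution satisfies the recurrence; boundary conditions give:
  u_k = (1 − r^k) / (1 − r^N) = (1 − (7/2)^5) / (1 − (7/2)^9) = 53680/8070619.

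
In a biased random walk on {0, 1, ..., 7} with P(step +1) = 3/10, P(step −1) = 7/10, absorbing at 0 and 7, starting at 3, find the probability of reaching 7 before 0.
P(hit 7 before 0) = (1 − (7/3)^3) / (1 − (7/3)^7) = 6399/205339

Let u_k denote P(reach 7 before 0 | start at k). Boundary: u_0 = 0, u_7 = 1. Recurrence: u_k = 3/10·u_{k+1} + 7/10·u_{k-1} for 1 ≤ k ≤ 6. Try u_k = A + B·r^k with r = q/p = (7/10)/(3/10) = 7/3. Substitution satisfies the recurrence; boundary conditions give:
  u_k = (1 − r^k) / (1 − r^N) = (1 − (7/3)^3) / (1 − (7/3)^7) = 6399/205339.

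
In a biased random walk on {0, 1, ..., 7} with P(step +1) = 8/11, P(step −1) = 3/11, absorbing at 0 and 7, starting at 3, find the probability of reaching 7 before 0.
P(hit 7 before 0) = (1 − (3/8)^3) / (1 − (3/8)^7) = 397312/418993

Let u_k denote P(reach 7 before 0 | start at k). Boundary: u_0 = 0, u_7 = 1. Recurrence: u_k = 8/11·u_{k+1} + 3/11·u_{k-1} for 1 ≤ k ≤ 6. Try u_k = A + B·r^k with r = q/p = (3/11)/(8/11) = 3/8. Substitution satisfies the recurrence; boundary conditions give:
  u_k = (1 − r^k) / (1 − r^N) = (1 − (3/8)^3) / (1 − (3/8)^7) = 397312/418993.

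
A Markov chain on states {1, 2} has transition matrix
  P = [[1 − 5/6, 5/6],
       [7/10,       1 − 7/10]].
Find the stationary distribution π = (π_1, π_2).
π_1 = 21/46, π_2 = 25/46

Solve πP = π with π_1 + π_2 = 1. From πP = π: π_1 · (1 − 5/6) + π_2 · 7/10 = π_1 ⇒ π_2 · 7/10 = π_1 · 5/6 ⇒ π_2/π_1 = (5/6)/(7/10) = 25/21. Together with π_1 + π_2 = 1:
  π_1 = (7/10)/(5/6 + 7/10) = (7/10)/(23/15) = 21/46,
  π_2 = (5/6)/(5/6 + 7/10) = (5/6)/(23/15) = 25/46.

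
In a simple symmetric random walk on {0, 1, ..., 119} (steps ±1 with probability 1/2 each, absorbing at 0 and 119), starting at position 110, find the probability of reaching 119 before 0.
P(hit 119 before 0) = 110/119

Let u_k = P(hit 119 before 0 | start at k). Then u_0 = 0, u_119 = 1, and u_k = u_{k-1}/2 + u_{k+1}/2 for 1 ≤ k ≤ 118. This harmonic recurrence is solved by u_k = k/119, giving u_110 = 110/119.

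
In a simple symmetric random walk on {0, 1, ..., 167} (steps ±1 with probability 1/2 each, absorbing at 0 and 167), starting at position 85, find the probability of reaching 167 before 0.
P(hit 167 before 0) = 85/167

Let u_k = P(hit 167 before 0 | start at k). Then u_0 = 0, u_167 = 1, and u_k = u_{k-1}/2 + u_{k+1}/2 for 1 ≤ k ≤ 166. This harmonic recurrence is solved by u_k = k/167, giving u_85 = 85/167.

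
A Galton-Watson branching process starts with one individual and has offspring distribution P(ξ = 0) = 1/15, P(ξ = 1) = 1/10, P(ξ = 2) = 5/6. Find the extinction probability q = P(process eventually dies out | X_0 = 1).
q = 2/25

The pgf is f(s) = 1/15 + 1/10·s + 5/6·s². The extinction probability q is the smallest fixed point of f in [0, 1]. Setting s = f(s):
  5/6·s² + (1/10 − 1)·s + 1/15 = 0
  5/6·s² − (1/15 + 5/6)·s + 1/15 = 0
which factors as (s − 1)·(5/6·s − 1/15) = 0, giving roots s = 1 and s = (1/15)/(5/6) = 2/25.
Mean offspring μ = 1/10 + 2·5/6 = 53/30 > 1 (supercritical), so q < 1. The extinction probability is the smaller root: q = (1/15)/(5/6) = 2/25.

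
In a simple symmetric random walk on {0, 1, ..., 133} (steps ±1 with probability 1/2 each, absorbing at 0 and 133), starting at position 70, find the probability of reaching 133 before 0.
P(hit 133 before 0) = 70/133 = 10/19

Let u_k = P(hit 133 before 0 | start at k). Then u_0 = 0, u_133 = 1, and u_k = u_{k-1}/2 + u_{k+1}/2 for 1 ≤ k ≤ 132. This harmonic recurrence is solved by u_k = k/133, giving u_70 = 70/133 = 10/19.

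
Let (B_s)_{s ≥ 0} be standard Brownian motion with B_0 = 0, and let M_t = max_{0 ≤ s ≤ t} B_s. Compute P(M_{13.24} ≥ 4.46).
P(M_{13.24} ≥ 4.46) = 2·P(B_{13.24} ≥ 4.46) = 2(1 − Φ(4.46/√13.24)) ≈ 0.2203

By the reflection principle for Brownian motion, P(M_t ≥ a) = 2 · P(B_t ≥ a) for a ≥ 0. Since B_t ~ N(0, t), P(B_t ≥ 4.46) = 1 − Φ(4.46/√t) = 1 − Φ(4.46/√13.24) = 1 − Φ(1.2257). So
  P(M_{13.24} ≥ 4.46) = 2(1 − Φ(1.2257)) ≈ 0.2203.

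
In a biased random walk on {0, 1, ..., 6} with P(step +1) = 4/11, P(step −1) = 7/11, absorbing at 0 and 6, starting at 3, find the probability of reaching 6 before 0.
P(hit 6 before 0) = (1 − (7/4)^3) / (1 − (7/4)^6) = 64/407

Let u_k denote P(reach 6 before 0 | start at k). Boundary: u_0 = 0, u_6 = 1. Recurrence: u_k = 4/11·u_{k+1} + 7/11·u_{k-1} for 1 ≤ k ≤ 5. Try u_k = A + B·r^k with r = q/p = (7/11)/(4/11) = 7/4. Substitution satisfies the recurrence; boundary conditions give:
  u_k = (1 − r^k) / (1 − r^N) = (1 − (7/4)^3) / (1 − (7/4)^6) = 64/407.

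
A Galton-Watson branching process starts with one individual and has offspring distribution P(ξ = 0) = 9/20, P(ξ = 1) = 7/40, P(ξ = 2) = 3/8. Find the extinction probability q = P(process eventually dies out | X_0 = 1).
q = 1

Mean offspring μ = 0·9/20 + 1·7/40 + 2·3/8 = 37/40 ≤ 1. For μ ≤ 1 with offspring not concentrated at 1, the Galton-Watson process goes extinct almost surely, so q = 1.
(Algebraic check: The pgf is f(s) = 9/20 + 7/40·s + 3/8·s². The extinction probability q is the smallest fixed point of f in [0, 1]. Setting s = f(s):
  3/8·s² + (7/40 − 1)·s + 9/20 = 0
  3/8·s² − (9/20 + 3/8)·s + 9/20 = 0
which factors as (s − 1)·(3/8·s − 9/20) = 0, giving roots s = 1 and s = (9/20)/(3/8) = 6/5. Since 6/5 ≥ 1, the smallest root in [0, 1] is s = 1.)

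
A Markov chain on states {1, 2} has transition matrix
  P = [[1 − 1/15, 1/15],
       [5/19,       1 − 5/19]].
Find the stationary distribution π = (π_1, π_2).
π_1 = 75/94, π_2 = 19/94

Solve πP = π with π_1 + π_2 = 1. From πP = π: π_1 · (1 − 1/15) + π_2 · 5/19 = π_1 ⇒ π_2 · 5/19 = π_1 · 1/15 ⇒ π_2/π_1 = (1/15)/(5/19) = 19/75. Together with π_1 + π_2 = 1:
  π_1 = (5/19)/(1/15 + 5/19) = (5/19)/(94/285) = 75/94,
  π_2 = (1/15)/(1/15 + 5/19) = (1/15)/(94/285) = 19/94.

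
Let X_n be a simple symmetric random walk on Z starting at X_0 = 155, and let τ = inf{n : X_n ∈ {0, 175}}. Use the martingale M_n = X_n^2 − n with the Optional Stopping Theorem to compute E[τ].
E[τ] = 3100

M_n = X_n^2 − n is a martingale (since E[X_{n+1}^2 | F_n] = X_n^2 + 1). By OST (τ has finite mean in a bounded region), E[M_τ] = E[M_0] = X_0^2 − 0 = 155^2 = 24025. Also E[M_τ] = E[X_τ^2] − E[τ]. The walk exits at 0 or 175, with P(hit 175 first) = 155/175, so E[X_τ^2] = 175^2 · 155/175 + 0 = 27125. Thus E[τ] = E[X_τ^2] − E[M_τ] = 27125 − 24025 = 3100 = 155(175 − 155) = 3100.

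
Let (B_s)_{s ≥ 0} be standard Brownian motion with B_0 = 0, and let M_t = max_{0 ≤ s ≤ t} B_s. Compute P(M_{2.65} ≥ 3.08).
P(M_{2.65} ≥ 3.08) = 2·P(B_{2.65} ≥ 3.08) = 2(1 − Φ(3.08/√2.65)) ≈ 0.0585

By the reflection principle for Brownian motion, P(M_t ≥ a) = 2 · P(B_t ≥ a) for a ≥ 0. Since B_t ~ N(0, t), P(B_t ≥ 3.08) = 1 − Φ(3.08/√t) = 1 − Φ(3.08/√2.65) = 1 − Φ(1.8920). So
  P(M_{2.65} ≥ 3.08) = 2(1 − Φ(1.8920)) ≈ 0.0585.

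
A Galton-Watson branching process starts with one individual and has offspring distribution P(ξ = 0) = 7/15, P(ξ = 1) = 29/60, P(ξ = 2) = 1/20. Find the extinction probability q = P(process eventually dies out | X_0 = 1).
q = 1

Mean offspring μ = 0·7/15 + 1·29/60 + 2·1/20 = 7/12 ≤ 1. For μ ≤ 1 with offspring not concentrated at 1, the Galton-Watson process goes extinct almost surely, so q = 1.
(Algebraic check: The pgf is f(s) = 7/15 + 29/60·s + 1/20·s². The extinction probability q is the smallest fixed point of f in [0, 1]. Setting s = f(s):
  1/20·s² + (29/60 − 1)·s + 7/15 = 0
  1/20·s² − (7/15 + 1/20)·s + 7/15 = 0
which factors as (s − 1)·(1/20·s − 7/15) = 0, giving roots s = 1 and s = (7/15)/(1/20) = 28/3. Since 28/3 ≥ 1, the smallest root in [0, 1] is s = 1.)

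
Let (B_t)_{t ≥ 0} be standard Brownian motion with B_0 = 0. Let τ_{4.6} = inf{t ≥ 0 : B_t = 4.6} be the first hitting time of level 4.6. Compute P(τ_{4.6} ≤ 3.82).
P(τ_{4.6} ≤ 3.82) = 2(1 − Φ(4.6/√3.82)) = 2(1 − Φ(2.3536)) ≈ 0.0186

By the reflection principle for standard BM, P(τ_b ≤ t) = 2 · P(B_t ≥ b). Since B_t ~ N(0, t), P(B_t ≥ 4.6) = 1 − Φ(4.6/√t) = 1 − Φ(4.6/√3.82) = 1 − Φ(2.3536) ≈ 0.00930. Doubling: P(τ_{4.6} ≤ 3.82) ≈ 2 · 0.00930 = 0.01860 ≈ 0.0186.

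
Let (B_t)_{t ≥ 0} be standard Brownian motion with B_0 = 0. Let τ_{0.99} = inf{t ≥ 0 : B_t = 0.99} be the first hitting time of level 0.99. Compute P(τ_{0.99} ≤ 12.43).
P(τ_{0.99} ≤ 12.43) = 2(1 − Φ(0.99/√12.43)) = 2(1 − Φ(0.2808)) ≈ 0.7789

By the reflection principle for standard BM, P(τ_b ≤ t) = 2 · P(B_t ≥ b). Since B_t ~ N(0, t), P(B_t ≥ 0.99) = 1 − Φ(0.99/√t) = 1 − Φ(0.99/√12.43) = 1 − Φ(0.2808) ≈ 0.38943. Doubling: P(τ_{0.99} ≤ 12.43) ≈ 2 · 0.38943 = 0.77886 ≈ 0.7789.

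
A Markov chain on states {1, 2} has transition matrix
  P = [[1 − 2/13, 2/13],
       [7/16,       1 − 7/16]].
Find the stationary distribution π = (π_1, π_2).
π_1 = 91/123, π_2 = 32/123

Solve πP = π with π_1 + π_2 = 1. From πP = π: π_1 · (1 − 2/13) + π_2 · 7/16 = π_1 ⇒ π_2 · 7/16 = π_1 · 2/13 ⇒ π_2/π_1 = (2/13)/(7/16) = 32/91. Together with π_1 + π_2 = 1:
  π_1 = (7/16)/(2/13 + 7/16) = (7/16)/(123/208) = 91/123,
  π_2 = (2/13)/(2/13 + 7/16) = (2/13)/(123/208) = 32/123.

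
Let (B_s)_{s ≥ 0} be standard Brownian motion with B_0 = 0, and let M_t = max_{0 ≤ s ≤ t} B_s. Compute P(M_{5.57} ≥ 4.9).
P(M_{5.57} ≥ 4.9) = 2·P(B_{5.57} ≥ 4.9) = 2(1 − Φ(4.9/√5.57)) ≈ 0.0379

By the reflection principle for Brownian motion, P(M_t ≥ a) = 2 · P(B_t ≥ a) for a ≥ 0. Since B_t ~ N(0, t), P(B_t ≥ 4.9) = 1 − Φ(4.9/√t) = 1 − Φ(4.9/√5.57) = 1 − Φ(2.0762). So
  P(M_{5.57} ≥ 4.9) = 2(1 − Φ(2.0762)) ≈ 0.0379.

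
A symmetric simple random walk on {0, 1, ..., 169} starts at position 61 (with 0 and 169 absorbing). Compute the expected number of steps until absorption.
E[τ | X_0 = 61] = 6588

Let v_k = E[τ | X_0 = k]. Boundary: v_0 = v_169 = 0. Recurrence: v_k = 1 + (v_{k-1} + v_{k+1})/2 for 1 ≤ k ≤ 168. The particular solution to v_k − (v_{k-1} + v_{k+1})/2 = 1 is v_k = −k^2. Adding homogeneous solution A + B k and matching boundaries gives v_k = k (169 − k). Substituting k = 61: v_61 = 61 · 108 = 6588.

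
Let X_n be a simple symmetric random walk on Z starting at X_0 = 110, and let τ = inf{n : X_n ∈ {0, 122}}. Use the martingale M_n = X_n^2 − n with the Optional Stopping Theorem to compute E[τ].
E[τ] = 1320

M_n = X_n^2 − n is a martingale (since E[X_{n+1}^2 | F_n] = X_n^2 + 1). By OST (τ has finite mean in a bounded region), E[M_τ] = E[M_0] = X_0^2 − 0 = 110^2 = 12100. Also E[M_τ] = E[X_τ^2] − E[τ]. The walk exits at 0 or 122, with P(hit 122 first) = 110/122, so E[X_τ^2] = 122^2 · 110/122 + 0 = 13420. Thus E[τ] = E[X_τ^2] − E[M_τ] = 13420 − 12100 = 1320 = 110(122 − 110) = 1320.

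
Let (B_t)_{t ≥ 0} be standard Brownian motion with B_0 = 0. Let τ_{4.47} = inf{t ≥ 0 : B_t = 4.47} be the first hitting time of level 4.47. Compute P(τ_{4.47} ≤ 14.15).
P(τ_{4.47} ≤ 14.15) = 2(1 − Φ(4.47/√14.15)) = 2(1 − Φ(1.1883)) ≈ 0.2347

By the reflection principle for standard BM, P(τ_b ≤ t) = 2 · P(B_t ≥ b). Since B_t ~ N(0, t), P(B_t ≥ 4.47) = 1 − Φ(4.47/√t) = 1 − Φ(4.47/√14.15) = 1 − Φ(1.1883) ≈ 0.11736. Doubling: P(τ_{4.47} ≤ 14.15) ≈ 2 · 0.11736 = 0.23472 ≈ 0.2347.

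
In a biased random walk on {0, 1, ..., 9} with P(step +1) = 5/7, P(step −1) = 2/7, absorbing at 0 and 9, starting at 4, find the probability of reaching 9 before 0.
P(hit 9 before 0) = (1 − (2/5)^4) / (1 − (2/5)^9) = 634375/650871

Let u_k denote P(reach 9 before 0 | start at k). Boundary: u_0 = 0, u_9 = 1. Recurrence: u_k = 5/7·u_{k+1} + 2/7·u_{k-1} for 1 ≤ k ≤ 8. Try u_k = A + B·r^k with r = q/p = (2/7)/(5/7) = 2/5. Substitution satisfies the recurrence; boundary conditions give:
  u_k = (1 − r^k) / (1 − r^N) = (1 − (2/5)^4) / (1 − (2/5)^9) = 634375/650871.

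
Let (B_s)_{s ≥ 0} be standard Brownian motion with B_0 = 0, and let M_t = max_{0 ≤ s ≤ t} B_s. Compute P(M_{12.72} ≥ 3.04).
P(M_{12.72} ≥ 3.04) = 2·P(B_{12.72} ≥ 3.04) = 2(1 − Φ(3.04/√12.72)) ≈ 0.3940

By the reflection principle for Brownian motion, P(M_t ≥ a) = 2 · P(B_t ≥ a) for a ≥ 0. Since B_t ~ N(0, t), P(B_t ≥ 3.04) = 1 − Φ(3.04/√t) = 1 − Φ(3.04/√12.72) = 1 − Φ(0.8524). So
  P(M_{12.72} ≥ 3.04) = 2(1 − Φ(0.8524)) ≈ 0.3940.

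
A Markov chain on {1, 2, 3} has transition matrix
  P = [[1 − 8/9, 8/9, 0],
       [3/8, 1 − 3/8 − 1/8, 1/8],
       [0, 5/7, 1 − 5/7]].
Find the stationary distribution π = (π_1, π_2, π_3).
π = (135/511, 320/511, 8/73)

This is a birth-death chain on three states, which satisfies detailed balance: π_1 · P_{12} = π_2 · P_{21} and π_2 · P_{23} = π_3 · P_{32}.
From π_1 · 8/9 = π_2 · 3/8: π_2/π_1 = (8/9)/(3/8) = 64/27.
From π_2 · 1/8 = π_3 · 5/7: π_3/π_2 = (1/8)/(5/7) = 7/40.
Take π_1 proportional to 1; then unnormalized π = (1, 64/27, 56/135). Normalize by dividing by the sum 511/135:
  π = (135/511, 320/511, 8/73).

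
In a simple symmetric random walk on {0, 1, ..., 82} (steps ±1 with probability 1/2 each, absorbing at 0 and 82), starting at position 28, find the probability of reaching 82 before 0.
P(hit 82 before 0) = 28/82 = 14/41

Let u_k = P(hit 82 before 0 | start at k). Then u_0 = 0, u_82 = 1, and u_k = u_{k-1}/2 + u_{k+1}/2 for 1 ≤ k ≤ 81. This harmonic recurrence is solved by u_k = k/82, giving u_28 = 28/82 = 14/41.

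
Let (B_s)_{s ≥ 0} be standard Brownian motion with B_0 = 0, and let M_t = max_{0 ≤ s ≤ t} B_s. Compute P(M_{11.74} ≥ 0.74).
P(M_{11.74} ≥ 0.74) = 2·P(B_{11.74} ≥ 0.74) = 2(1 − Φ(0.74/√11.74)) ≈ 0.8290

By the reflection principle for Brownian motion, P(M_t ≥ a) = 2 · P(B_t ≥ a) for a ≥ 0. Since B_t ~ N(0, t), P(B_t ≥ 0.74) = 1 − Φ(0.74/√t) = 1 − Φ(0.74/√11.74) = 1 − Φ(0.2160). So
  P(M_{11.74} ≥ 0.74) = 2(1 − Φ(0.2160)) ≈ 0.8290.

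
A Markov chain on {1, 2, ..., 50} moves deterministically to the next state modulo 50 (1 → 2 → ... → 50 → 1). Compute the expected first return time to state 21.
E[T_21 | X_0 = 21] = 50

The chain cycles deterministically, so starting at state 21 it returns in exactly 50 steps. Equivalently, the stationary distribution is uniform π_j = 1/50 for every state j, so by Kac's formula E[T_21] = 1/π_21 = 50.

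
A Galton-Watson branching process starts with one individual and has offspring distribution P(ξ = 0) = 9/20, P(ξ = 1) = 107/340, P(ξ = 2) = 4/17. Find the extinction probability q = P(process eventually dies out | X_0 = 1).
q = 1

Mean offspring μ = 0·9/20 + 1·107/340 + 2·4/17 = 267/340 ≤ 1. For μ ≤ 1 with offspring not concentrated at 1, the Galton-Watson process goes extinct almost surely, so q = 1.
(Algebraic check: The pgf is f(s) = 9/20 + 107/340·s + 4/17·s². The extinction probability q is the smallest fixed point of f in [0, 1]. Setting s = f(s):
  4/17·s² + (107/340 − 1)·s + 9/20 = 0
  4/17·s² − (9/20 + 4/17)·s + 9/20 = 0
which factors as (s − 1)·(4/17·s − 9/20) = 0, giving roots s = 1 and s = (9/20)/(4/17) = 153/80. Since 153/80 ≥ 1, the smallest root in [0, 1] is s = 1.)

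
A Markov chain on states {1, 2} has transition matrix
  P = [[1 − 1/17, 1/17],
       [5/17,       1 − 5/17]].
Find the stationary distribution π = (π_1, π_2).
π_1 = 5/6, π_2 = 1/6

Solve πP = π with π_1 + π_2 = 1. From πP = π: π_1 · (1 − 1/17) + π_2 · 5/17 = π_1 ⇒ π_2 · 5/17 = π_1 · 1/17 ⇒ π_2/π_1 = (1/17)/(5/17) = 1/5. Together with π_1 + π_2 = 1:
  π_1 = (5/17)/(1/17 + 5/17) = (5/17)/(6/17) = 5/6,
  π_2 = (1/17)/(1/17 + 5/17) = (1/17)/(6/17) = 1/6.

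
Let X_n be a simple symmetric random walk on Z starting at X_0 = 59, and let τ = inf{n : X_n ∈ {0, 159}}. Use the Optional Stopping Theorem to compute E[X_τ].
E[X_τ] = 59

X_n is a martingale and τ is a bounded-mean stopping time (indeed τ is finite a.s. with bounded expectation since the walk is in a bounded region). By the OST, E[X_τ] = E[X_0] = 59. Equivalently: E[X_τ] = 159 · P(hit 159 first) + 0 · P(hit 0 first) = 159 · (59/159) = 59.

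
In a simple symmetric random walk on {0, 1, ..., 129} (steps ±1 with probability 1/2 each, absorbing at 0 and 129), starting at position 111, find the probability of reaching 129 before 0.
P(hit 129 before 0) = 111/129 = 37/43

Let u_k = P(hit 129 before 0 | start at k). Then u_0 = 0, u_129 = 1, and u_k = u_{k-1}/2 + u_{k+1}/2 for 1 ≤ k ≤ 128. This harmonic recurrence is solved by u_k = k/129, giving u_111 = 111/129 = 37/43.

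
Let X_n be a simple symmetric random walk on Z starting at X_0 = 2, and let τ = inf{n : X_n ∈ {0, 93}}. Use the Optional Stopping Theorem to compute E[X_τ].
E[X_τ] = 2

X_n is a martingale and τ is a bounded-mean stopping time (indeed τ is finite a.s. with bounded expectation since the walk is in a bounded region). By the OST, E[X_τ] = E[X_0] = 2. Equivalently: E[X_τ] = 93 · P(hit 93 first) + 0 · P(hit 0 first) = 93 · (2/93) = 2.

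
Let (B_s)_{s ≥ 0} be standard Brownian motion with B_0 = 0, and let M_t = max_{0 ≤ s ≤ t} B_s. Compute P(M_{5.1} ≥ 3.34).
P(M_{5.1} ≥ 3.34) = 2·P(B_{5.1} ≥ 3.34) = 2(1 − Φ(3.34/√5.1)) ≈ 0.1391

By the reflection principle for Brownian motion, P(M_t ≥ a) = 2 · P(B_t ≥ a) for a ≥ 0. Since B_t ~ N(0, t), P(B_t ≥ 3.34) = 1 − Φ(3.34/√t) = 1 − Φ(3.34/√5.1) = 1 − Φ(1.4790). So
  P(M_{5.1} ≥ 3.34) = 2(1 − Φ(1.4790)) ≈ 0.1391.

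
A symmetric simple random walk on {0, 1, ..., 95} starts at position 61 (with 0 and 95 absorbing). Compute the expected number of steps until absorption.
E[τ | X_0 = 61] = 2074

Let v_k = E[τ | X_0 = k]. Boundary: v_0 = v_95 = 0. Recurrence: v_k = 1 + (v_{k-1} + v_{k+1})/2 for 1 ≤ k ≤ 94. The particular solution to v_k − (v_{k-1} + v_{k+1})/2 = 1 is v_k = −k^2. Adding homogeneous solution A + B k and matching boundaries gives v_k = k (95 − k). Substituting k = 61: v_61 = 61 · 34 = 2074.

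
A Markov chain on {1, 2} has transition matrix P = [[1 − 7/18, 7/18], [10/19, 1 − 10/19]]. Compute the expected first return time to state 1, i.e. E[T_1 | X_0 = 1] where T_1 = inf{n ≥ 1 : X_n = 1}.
E[T_1 | X_0 = 1] = 1/π_1 = 313/180

For an irreducible recurrent Markov chain with stationary distribution π, E[T_i | X_0 = i] = 1/π_i (Kac's formula). Here π_1 = (10/19)/(7/18 + 10/19) = (10/19)/(313/342) = 180/313, so E[T_1 | X_0 = 1] = 1/π_1 = (7/18 + 10/19)/(10/19) = (313/342)/(10/19) = 313/180.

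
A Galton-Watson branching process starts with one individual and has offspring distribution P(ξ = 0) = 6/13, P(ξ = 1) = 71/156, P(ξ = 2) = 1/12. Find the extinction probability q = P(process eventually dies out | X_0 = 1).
q = 1

Mean offspring μ = 0·6/13 + 1·71/156 + 2·1/12 = 97/156 ≤ 1. For μ ≤ 1 with offspring not concentrated at 1, the Galton-Watson process goes extinct almost surely, so q = 1.
(Algebraic check: The pgf is f(s) = 6/13 + 71/156·s + 1/12·s². The extinction probability q is the smallest fixed point of f in [0, 1]. Setting s = f(s):
  1/12·s² + (71/156 − 1)·s + 6/13 = 0
  1/12·s² − (6/13 + 1/12)·s + 6/13 = 0
which factors as (s − 1)·(1/12·s − 6/13) = 0, giving roots s = 1 and s = (6/13)/(1/12) = 72/13. Since 72/13 ≥ 1, the smallest root in [0, 1] is s = 1.)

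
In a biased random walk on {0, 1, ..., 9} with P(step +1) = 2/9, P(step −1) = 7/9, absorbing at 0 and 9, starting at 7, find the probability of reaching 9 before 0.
P(hit 9 before 0) = (1 − (7/2)^7) / (1 − (7/2)^9) = 658732/8070619

Let u_k denote P(reach 9 before 0 | start at k). Boundary: u_0 = 0, u_9 = 1. Recurrence: u_k = 2/9·u_{k+1} + 7/9·u_{k-1} for 1 ≤ k ≤ 8. Try u_k = A + B·r^k with r = q/p = (7/9)/(2/9) = 7/2. Substitution satisfies the recurrence; boundary conditions give:
  u_k = (1 − r^k) / (1 − r^N) = (1 − (7/2)^7) / (1 − (7/2)^9) = 658732/8070619.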